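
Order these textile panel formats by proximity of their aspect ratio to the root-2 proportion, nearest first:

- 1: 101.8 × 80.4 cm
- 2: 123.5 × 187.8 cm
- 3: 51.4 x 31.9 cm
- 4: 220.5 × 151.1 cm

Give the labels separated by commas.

1: 101.8/80.4 ≈ 1.266 → |1.266 − 1.414| = 0.148
2: 187.8/123.5 ≈ 1.521 → |1.521 − 1.414| = 0.107
3: 51.4/31.9 ≈ 1.611 → |1.611 − 1.414| = 0.197
4: 220.5/151.1 ≈ 1.459 → |1.459 − 1.414| = 0.045

4, 2, 1, 3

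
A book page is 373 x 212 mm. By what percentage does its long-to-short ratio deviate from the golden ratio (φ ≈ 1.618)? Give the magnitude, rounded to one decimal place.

Ratio = 373 / 212 ≈ 1.7594.
Ideal golden ratio ≈ 1.6180. |1.7594 − 1.6180| / 1.6180 ≈ 8.74% → 8.7%.

8.7%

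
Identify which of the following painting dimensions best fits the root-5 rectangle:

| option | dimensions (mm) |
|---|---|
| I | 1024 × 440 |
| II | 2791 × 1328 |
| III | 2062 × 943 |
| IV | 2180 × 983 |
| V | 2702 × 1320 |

IV

Target root-5 ≈ 2.236.
I: 2.327 (Δ0.091)  II: 2.102 (Δ0.134)  III: 2.187 (Δ0.049)  IV: 2.218 (Δ0.018)  V: 2.047 (Δ0.189)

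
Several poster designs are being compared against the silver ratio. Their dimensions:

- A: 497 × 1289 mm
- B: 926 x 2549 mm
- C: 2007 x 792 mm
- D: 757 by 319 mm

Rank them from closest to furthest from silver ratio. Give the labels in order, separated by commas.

D, C, A, B

Ratios: A = 1289 / 497 ≈ 2.594; B = 2549 / 926 ≈ 2.753; C = 2007 / 792 ≈ 2.534; D = 757 / 319 ≈ 2.373.
|Δ from 2.414|: A 0.180; B 0.339; C 0.120; D 0.041.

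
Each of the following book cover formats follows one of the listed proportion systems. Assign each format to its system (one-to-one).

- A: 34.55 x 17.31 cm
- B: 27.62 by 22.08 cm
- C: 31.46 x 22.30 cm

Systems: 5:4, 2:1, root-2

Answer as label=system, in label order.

A=2:1, B=5:4, C=root-2

Ratios: A ≈ 1.996; B ≈ 1.251; C ≈ 1.411.
Targets: 5:4 ≈ 1.250; 2:1 ≈ 2.000; root-2 ≈ 1.414.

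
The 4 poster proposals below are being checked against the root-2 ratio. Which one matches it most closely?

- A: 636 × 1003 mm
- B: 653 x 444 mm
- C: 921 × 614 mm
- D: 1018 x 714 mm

Target root-2 ≈ 1.414.
A: 1.577 (Δ0.163)  B: 1.471 (Δ0.057)  C: 1.500 (Δ0.086)  D: 1.426 (Δ0.012)

D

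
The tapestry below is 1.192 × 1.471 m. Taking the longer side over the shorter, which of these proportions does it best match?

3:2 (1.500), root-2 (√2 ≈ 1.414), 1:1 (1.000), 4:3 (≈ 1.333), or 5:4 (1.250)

1.471/1.192 ≈ 1.234. Nearest candidates are 5:4 (1.250, off by 0.016) and 4:3 (1.333, off by 0.099).

5:4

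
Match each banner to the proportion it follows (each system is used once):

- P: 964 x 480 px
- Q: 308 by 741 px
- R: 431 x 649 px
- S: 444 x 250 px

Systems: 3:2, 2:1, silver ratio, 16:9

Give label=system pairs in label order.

Ratios: P ≈ 2.008; Q ≈ 2.406; R ≈ 1.506; S ≈ 1.776.
Targets: 3:2 ≈ 1.500; 2:1 ≈ 2.000; silver ratio ≈ 2.414; 16:9 ≈ 1.778.

P=2:1, Q=silver ratio, R=3:2, S=16:9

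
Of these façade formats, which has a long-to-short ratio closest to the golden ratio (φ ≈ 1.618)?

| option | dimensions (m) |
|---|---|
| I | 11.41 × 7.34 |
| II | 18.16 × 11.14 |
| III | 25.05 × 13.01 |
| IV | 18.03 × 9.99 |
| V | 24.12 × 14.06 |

II

Target golden ratio ≈ 1.618.
I: 1.554 (Δ0.064)  II: 1.630 (Δ0.012)  III: 1.925 (Δ0.307)  IV: 1.805 (Δ0.187)  V: 1.716 (Δ0.098)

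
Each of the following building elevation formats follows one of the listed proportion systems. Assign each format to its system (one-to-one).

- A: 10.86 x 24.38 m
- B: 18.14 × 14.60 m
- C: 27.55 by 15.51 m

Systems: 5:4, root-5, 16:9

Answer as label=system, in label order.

A = 24.38/10.86 ≈ 2.245 → root-5 (2.236)
B = 18.14/14.60 ≈ 1.242 → 5:4 (1.250)
C = 27.55/15.51 ≈ 1.776 → 16:9 (1.778)

A=root-5, B=5:4, C=16:9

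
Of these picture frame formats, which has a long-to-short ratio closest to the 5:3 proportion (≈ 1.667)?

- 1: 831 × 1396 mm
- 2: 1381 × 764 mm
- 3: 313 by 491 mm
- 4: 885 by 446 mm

Target 5:3 ≈ 1.667.
1: 1.680 (Δ0.013)  2: 1.808 (Δ0.141)  3: 1.569 (Δ0.098)  4: 1.984 (Δ0.317)

1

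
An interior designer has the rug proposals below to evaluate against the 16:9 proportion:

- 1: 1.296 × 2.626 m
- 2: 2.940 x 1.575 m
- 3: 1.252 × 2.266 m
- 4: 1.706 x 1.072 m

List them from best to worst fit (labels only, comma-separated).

1: 2.626/1.296 ≈ 2.026 → |2.026 − 1.778| = 0.248
2: 2.940/1.575 ≈ 1.867 → |1.867 − 1.778| = 0.089
3: 2.266/1.252 ≈ 1.810 → |1.810 − 1.778| = 0.032
4: 1.706/1.072 ≈ 1.591 → |1.591 − 1.778| = 0.187

3, 2, 4, 1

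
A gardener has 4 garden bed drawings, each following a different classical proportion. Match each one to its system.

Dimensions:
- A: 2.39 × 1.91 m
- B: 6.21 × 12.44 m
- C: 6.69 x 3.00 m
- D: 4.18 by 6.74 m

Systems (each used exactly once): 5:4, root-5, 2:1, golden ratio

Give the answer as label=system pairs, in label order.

A=5:4, B=2:1, C=root-5, D=golden ratio

A = 2.39/1.91 ≈ 1.251 → 5:4 (1.250)
B = 12.44/6.21 ≈ 2.003 → 2:1 (2.000)
C = 6.69/3.00 ≈ 2.230 → root-5 (2.236)
D = 6.74/4.18 ≈ 1.612 → golden ratio (1.618)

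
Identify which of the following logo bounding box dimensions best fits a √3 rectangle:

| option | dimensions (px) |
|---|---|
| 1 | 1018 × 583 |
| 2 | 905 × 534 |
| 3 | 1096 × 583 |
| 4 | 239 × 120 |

Ratios (long/short): 1 ≈ 1.746; 2 ≈ 1.695; 3 ≈ 1.880; 4 ≈ 1.992.
root-3 ≈ 1.732; option 1 is nearest (Δ 0.014).

1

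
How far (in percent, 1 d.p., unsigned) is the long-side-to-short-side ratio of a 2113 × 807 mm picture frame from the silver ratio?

Ratio = 2113 / 807 ≈ 2.6183.
Ideal silver ratio ≈ 2.4142. |2.6183 − 2.4142| / 2.4142 ≈ 8.45% → 8.5%.

8.5%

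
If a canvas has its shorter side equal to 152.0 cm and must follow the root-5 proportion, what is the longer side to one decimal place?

339.9 cm

root-5 ≈ 2.23607.
Longer side = 152.0 × 2.23607 ≈ 339.883 → 339.9 cm.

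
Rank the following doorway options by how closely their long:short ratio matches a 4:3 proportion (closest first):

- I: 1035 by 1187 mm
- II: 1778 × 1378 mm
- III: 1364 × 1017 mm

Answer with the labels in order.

I: 1187/1035 ≈ 1.147 → |1.147 − 1.333| = 0.186
II: 1778/1378 ≈ 1.290 → |1.290 − 1.333| = 0.043
III: 1364/1017 ≈ 1.341 → |1.341 − 1.333| = 0.008

III, II, I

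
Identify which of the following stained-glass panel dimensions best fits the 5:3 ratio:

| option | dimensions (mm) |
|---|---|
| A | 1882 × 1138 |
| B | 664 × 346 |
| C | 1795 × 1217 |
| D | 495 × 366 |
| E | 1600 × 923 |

Ratios (long/short): A ≈ 1.654; B ≈ 1.919; C ≈ 1.475; D ≈ 1.352; E ≈ 1.733.
5:3 ≈ 1.667; option A is nearest (Δ 0.013).

A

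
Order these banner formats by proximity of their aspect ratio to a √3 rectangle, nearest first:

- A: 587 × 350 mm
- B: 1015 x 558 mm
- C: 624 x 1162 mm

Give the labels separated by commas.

A, B, C

A: 587/350 ≈ 1.677 → |1.677 − 1.732| = 0.055
B: 1015/558 ≈ 1.819 → |1.819 − 1.732| = 0.087
C: 1162/624 ≈ 1.862 → |1.862 − 1.732| = 0.130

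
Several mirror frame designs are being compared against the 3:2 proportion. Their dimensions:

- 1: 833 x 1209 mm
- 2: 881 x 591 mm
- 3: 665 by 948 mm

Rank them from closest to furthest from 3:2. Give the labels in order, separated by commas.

1: 1209/833 ≈ 1.451 → |1.451 − 1.500| = 0.049
2: 881/591 ≈ 1.491 → |1.491 − 1.500| = 0.009
3: 948/665 ≈ 1.426 → |1.426 − 1.500| = 0.074

2, 1, 3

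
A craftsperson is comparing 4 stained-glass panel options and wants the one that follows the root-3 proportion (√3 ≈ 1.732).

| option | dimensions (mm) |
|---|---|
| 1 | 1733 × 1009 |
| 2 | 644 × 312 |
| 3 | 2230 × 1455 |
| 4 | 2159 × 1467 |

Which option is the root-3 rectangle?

1

Ratios (long/short): 1 ≈ 1.718; 2 ≈ 2.064; 3 ≈ 1.533; 4 ≈ 1.472.
root-3 ≈ 1.732; option 1 is nearest (Δ 0.014).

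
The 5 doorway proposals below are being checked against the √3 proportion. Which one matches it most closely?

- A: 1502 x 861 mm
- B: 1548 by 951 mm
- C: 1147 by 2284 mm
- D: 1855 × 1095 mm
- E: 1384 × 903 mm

Target root-3 ≈ 1.732.
A: 1.744 (Δ0.012)  B: 1.628 (Δ0.104)  C: 1.991 (Δ0.259)  D: 1.694 (Δ0.038)  E: 1.533 (Δ0.199)

A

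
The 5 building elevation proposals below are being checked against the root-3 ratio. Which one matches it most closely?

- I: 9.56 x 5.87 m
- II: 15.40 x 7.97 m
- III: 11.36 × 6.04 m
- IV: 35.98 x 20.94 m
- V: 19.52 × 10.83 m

IV

Ratios (long/short): I ≈ 1.629; II ≈ 1.932; III ≈ 1.881; IV ≈ 1.718; V ≈ 1.802.
root-3 ≈ 1.732; option IV is nearest (Δ 0.014).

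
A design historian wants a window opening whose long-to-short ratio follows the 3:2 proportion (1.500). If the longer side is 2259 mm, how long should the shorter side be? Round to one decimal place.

1506.0 mm

3:2 = 1.50000.
Shorter side = 2259 ÷ 1.50000 ≈ 1506.000 → 1506.0 mm.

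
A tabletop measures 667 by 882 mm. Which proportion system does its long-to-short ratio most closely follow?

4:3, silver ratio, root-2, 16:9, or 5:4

4:3

882/667 ≈ 1.322. Nearest candidates are 4:3 (1.333, off by 0.011) and 5:4 (1.250, off by 0.072).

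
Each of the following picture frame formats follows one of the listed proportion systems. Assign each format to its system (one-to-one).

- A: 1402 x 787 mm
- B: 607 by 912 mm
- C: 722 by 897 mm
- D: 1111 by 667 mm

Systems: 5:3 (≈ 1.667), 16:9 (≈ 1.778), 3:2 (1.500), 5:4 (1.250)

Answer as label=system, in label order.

A = 1402/787 ≈ 1.781 → 16:9 (1.778)
B = 912/607 ≈ 1.502 → 3:2 (1.500)
C = 897/722 ≈ 1.242 → 5:4 (1.250)
D = 1111/667 ≈ 1.666 → 5:3 (1.667)

A=16:9, B=3:2, C=5:4, D=5:3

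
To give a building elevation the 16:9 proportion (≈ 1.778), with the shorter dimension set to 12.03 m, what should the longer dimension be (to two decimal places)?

16:9 ≈ 1.77778.
Longer side = 12.03 × 1.77778 ≈ 21.3867 → 21.39 m.

21.39 m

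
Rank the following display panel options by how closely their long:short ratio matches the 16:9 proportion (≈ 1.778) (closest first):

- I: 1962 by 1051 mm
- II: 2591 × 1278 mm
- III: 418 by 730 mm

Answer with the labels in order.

Ratios: I = 1962 / 1051 ≈ 1.867; II = 2591 / 1278 ≈ 2.027; III = 730 / 418 ≈ 1.746.
|Δ from 1.778|: I 0.089; II 0.249; III 0.032.

III, I, II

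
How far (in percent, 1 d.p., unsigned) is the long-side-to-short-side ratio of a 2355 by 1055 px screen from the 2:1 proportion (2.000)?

Ratio = 2355 / 1055 ≈ 2.2322.
Ideal 2:1 = 2.0000. |2.2322 − 2.0000| / 2.0000 ≈ 11.61% → 11.6%.

11.6%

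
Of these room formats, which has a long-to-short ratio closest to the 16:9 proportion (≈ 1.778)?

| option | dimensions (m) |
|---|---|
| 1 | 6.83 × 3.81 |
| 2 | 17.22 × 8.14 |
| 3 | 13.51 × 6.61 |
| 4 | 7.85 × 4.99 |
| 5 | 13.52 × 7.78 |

1

Target 16:9 ≈ 1.778.
1: 1.793 (Δ0.015)  2: 2.115 (Δ0.337)  3: 2.044 (Δ0.266)  4: 1.573 (Δ0.205)  5: 1.738 (Δ0.040)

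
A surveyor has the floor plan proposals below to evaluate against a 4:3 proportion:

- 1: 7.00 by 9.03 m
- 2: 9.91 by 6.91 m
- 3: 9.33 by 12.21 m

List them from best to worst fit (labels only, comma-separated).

Ratios: 1 = 9.03 / 7.00 ≈ 1.290; 2 = 9.91 / 6.91 ≈ 1.434; 3 = 12.21 / 9.33 ≈ 1.309.
|Δ from 1.333|: 1 0.043; 2 0.101; 3 0.024.

3, 1, 2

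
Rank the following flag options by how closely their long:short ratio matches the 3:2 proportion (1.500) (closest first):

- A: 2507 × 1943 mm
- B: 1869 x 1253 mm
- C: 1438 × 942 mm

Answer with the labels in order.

B, C, A

Ratios: A = 2507 / 1943 ≈ 1.290; B = 1869 / 1253 ≈ 1.492; C = 1438 / 942 ≈ 1.527.
|Δ from 1.500|: A 0.210; B 0.008; C 0.027.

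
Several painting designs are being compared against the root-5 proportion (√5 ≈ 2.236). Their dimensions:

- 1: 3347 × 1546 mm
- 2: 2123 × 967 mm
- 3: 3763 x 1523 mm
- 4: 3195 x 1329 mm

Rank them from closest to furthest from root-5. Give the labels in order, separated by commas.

2, 1, 4, 3

1: 3347/1546 ≈ 2.165 → |2.165 − 2.236| = 0.071
2: 2123/967 ≈ 2.195 → |2.195 − 2.236| = 0.041
3: 3763/1523 ≈ 2.471 → |2.471 − 2.236| = 0.235
4: 3195/1329 ≈ 2.404 → |2.404 − 2.236| = 0.168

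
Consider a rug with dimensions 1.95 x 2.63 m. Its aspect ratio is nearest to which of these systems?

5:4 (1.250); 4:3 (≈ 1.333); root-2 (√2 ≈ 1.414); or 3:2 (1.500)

2.63/1.95 ≈ 1.349. Nearest candidates are 4:3 (1.333, off by 0.016) and root-2 (1.414, off by 0.065).

4:3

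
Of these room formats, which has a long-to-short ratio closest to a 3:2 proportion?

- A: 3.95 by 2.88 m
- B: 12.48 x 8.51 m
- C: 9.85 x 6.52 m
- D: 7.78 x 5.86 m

C

Ratios (long/short): A ≈ 1.372; B ≈ 1.467; C ≈ 1.511; D ≈ 1.328.
3:2 ≈ 1.500; option C is nearest (Δ 0.011).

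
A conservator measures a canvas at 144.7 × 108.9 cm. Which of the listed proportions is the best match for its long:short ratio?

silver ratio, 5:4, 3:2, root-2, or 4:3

144.7/108.9 ≈ 1.329. Nearest candidates are 4:3 (1.333, off by 0.004) and 5:4 (1.250, off by 0.079).

4:3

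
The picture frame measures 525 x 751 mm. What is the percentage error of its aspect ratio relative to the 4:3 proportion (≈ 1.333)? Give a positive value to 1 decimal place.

Ratio = 751 / 525 ≈ 1.4305.
Ideal 4:3 ≈ 1.3333. |1.4305 − 1.3333| / 1.3333 ≈ 7.29% → 7.3%.

7.3%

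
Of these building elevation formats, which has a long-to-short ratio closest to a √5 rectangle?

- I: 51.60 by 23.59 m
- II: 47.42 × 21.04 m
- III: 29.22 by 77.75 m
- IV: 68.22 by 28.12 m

Target root-5 ≈ 2.236.
I: 2.187 (Δ0.049)  II: 2.254 (Δ0.018)  III: 2.661 (Δ0.425)  IV: 2.426 (Δ0.190)

II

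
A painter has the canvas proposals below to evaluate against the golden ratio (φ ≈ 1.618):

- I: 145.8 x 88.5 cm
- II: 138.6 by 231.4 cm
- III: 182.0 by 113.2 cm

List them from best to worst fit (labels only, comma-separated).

III, I, II

I: 145.8/88.5 ≈ 1.647 → |1.647 − 1.618| = 0.029
II: 231.4/138.6 ≈ 1.670 → |1.670 − 1.618| = 0.052
III: 182.0/113.2 ≈ 1.608 → |1.608 − 1.618| = 0.010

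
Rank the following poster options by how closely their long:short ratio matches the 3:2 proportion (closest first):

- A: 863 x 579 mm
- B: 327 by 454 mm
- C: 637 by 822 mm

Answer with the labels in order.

A, B, C

Ratios: A = 863 / 579 ≈ 1.491; B = 454 / 327 ≈ 1.388; C = 822 / 637 ≈ 1.290.
|Δ from 1.500|: A 0.009; B 0.112; C 0.210.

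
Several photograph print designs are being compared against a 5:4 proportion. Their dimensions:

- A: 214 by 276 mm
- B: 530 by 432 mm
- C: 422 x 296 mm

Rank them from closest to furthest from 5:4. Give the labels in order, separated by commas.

A: 276/214 ≈ 1.290 → |1.290 − 1.250| = 0.040
B: 530/432 ≈ 1.227 → |1.227 − 1.250| = 0.023
C: 422/296 ≈ 1.426 → |1.426 − 1.250| = 0.176

B, A, C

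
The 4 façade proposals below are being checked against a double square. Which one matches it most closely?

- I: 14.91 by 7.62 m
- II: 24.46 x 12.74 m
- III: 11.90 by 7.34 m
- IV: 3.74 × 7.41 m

Ratios (long/short): I ≈ 1.957; II ≈ 1.920; III ≈ 1.621; IV ≈ 1.981.
2:1 ≈ 2.000; option IV is nearest (Δ 0.019).

IV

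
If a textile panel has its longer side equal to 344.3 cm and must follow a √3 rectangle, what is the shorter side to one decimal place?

root-3 ≈ 1.73205.
Shorter side = 344.3 ÷ 1.73205 ≈ 198.782 → 198.8 cm.

198.8 cm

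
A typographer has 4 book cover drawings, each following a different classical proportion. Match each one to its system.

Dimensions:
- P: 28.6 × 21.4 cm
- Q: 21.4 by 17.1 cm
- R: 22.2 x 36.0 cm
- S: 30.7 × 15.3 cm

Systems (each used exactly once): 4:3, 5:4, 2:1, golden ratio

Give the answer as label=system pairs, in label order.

P = 28.6/21.4 ≈ 1.336 → 4:3 (1.333)
Q = 21.4/17.1 ≈ 1.251 → 5:4 (1.250)
R = 36.0/22.2 ≈ 1.622 → golden ratio (1.618)
S = 30.7/15.3 ≈ 2.007 → 2:1 (2.000)

P=4:3, Q=5:4, R=golden ratio, S=2:1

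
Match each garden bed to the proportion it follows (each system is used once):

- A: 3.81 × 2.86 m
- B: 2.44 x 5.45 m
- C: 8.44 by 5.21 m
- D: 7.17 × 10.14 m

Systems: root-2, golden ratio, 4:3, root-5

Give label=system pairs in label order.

A=4:3, B=root-5, C=golden ratio, D=root-2

Ratios: A ≈ 1.332; B ≈ 2.234; C ≈ 1.620; D ≈ 1.414.
Targets: root-2 ≈ 1.414; golden ratio ≈ 1.618; 4:3 ≈ 1.333; root-5 ≈ 2.236.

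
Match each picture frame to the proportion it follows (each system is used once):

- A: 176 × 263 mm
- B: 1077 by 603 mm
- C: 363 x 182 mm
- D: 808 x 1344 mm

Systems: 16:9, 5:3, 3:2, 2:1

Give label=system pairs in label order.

A=3:2, B=16:9, C=2:1, D=5:3

Ratios: A ≈ 1.494; B ≈ 1.786; C ≈ 1.995; D ≈ 1.663.
Targets: 16:9 ≈ 1.778; 5:3 ≈ 1.667; 3:2 ≈ 1.500; 2:1 ≈ 2.000.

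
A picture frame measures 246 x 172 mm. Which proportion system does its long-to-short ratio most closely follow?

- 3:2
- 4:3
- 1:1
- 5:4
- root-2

root-2

Ratio = 246 / 172 ≈ 1.430.
Distances: 3:2 1.500 (Δ 0.070); 4:3 1.333 (Δ 0.097); 1:1 1.000 (Δ 0.430); 5:4 1.250 (Δ 0.180); root-2 1.414 (Δ 0.016).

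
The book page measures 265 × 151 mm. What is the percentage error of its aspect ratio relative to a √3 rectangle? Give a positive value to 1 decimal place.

Ratio = 265 / 151 ≈ 1.7550.
Ideal root-3 ≈ 1.7321. |1.7550 − 1.7321| / 1.7321 ≈ 1.32% → 1.3%.

1.3%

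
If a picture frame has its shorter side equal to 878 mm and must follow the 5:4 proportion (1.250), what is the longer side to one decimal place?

5:4 = 1.25000.
Longer side = 878 × 1.25000 ≈ 1097.500 → 1097.5 mm.

1097.5 mm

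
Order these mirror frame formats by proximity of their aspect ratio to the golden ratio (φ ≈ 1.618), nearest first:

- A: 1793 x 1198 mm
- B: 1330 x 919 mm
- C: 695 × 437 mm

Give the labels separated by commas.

Ratios: A = 1793 / 1198 ≈ 1.497; B = 1330 / 919 ≈ 1.447; C = 695 / 437 ≈ 1.590.
|Δ from 1.618|: A 0.121; B 0.171; C 0.028.

C, A, B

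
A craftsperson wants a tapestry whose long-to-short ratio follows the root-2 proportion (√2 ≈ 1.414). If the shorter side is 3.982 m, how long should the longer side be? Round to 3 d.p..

root-2 ≈ 1.41421.
Longer side = 3.982 × 1.41421 ≈ 5.63138 → 5.631 m.

5.631 m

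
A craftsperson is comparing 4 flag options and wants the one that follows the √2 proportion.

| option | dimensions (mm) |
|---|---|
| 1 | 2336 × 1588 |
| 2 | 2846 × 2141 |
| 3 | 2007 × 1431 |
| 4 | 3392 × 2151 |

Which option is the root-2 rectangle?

Ratios (long/short): 1 ≈ 1.471; 2 ≈ 1.329; 3 ≈ 1.403; 4 ≈ 1.577.
root-2 ≈ 1.414; option 3 is nearest (Δ 0.011).

3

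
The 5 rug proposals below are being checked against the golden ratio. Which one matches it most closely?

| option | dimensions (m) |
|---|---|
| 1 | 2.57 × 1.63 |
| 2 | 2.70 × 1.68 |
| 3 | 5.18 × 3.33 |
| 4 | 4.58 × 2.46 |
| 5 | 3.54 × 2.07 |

2

Ratios (long/short): 1 ≈ 1.577; 2 ≈ 1.607; 3 ≈ 1.556; 4 ≈ 1.862; 5 ≈ 1.710.
golden ratio ≈ 1.618; option 2 is nearest (Δ 0.011).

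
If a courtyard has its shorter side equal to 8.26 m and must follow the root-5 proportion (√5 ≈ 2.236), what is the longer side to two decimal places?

root-5 ≈ 2.23607.
Longer side = 8.26 × 2.23607 ≈ 18.4699 → 18.47 m.

18.47 m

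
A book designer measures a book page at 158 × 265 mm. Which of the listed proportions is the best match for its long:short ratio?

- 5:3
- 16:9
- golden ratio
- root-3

Ratio = 265 / 158 ≈ 1.677.
Distances: 5:3 1.667 (Δ 0.010); 16:9 1.778 (Δ 0.101); golden ratio 1.618 (Δ 0.059); root-3 1.732 (Δ 0.055).

5:3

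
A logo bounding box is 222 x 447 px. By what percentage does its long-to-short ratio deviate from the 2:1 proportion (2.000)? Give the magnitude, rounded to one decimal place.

Ratio = 447 / 222 ≈ 2.0135.
Ideal 2:1 = 2.0000. |2.0135 − 2.0000| / 2.0000 ≈ 0.68% → 0.7%.

0.7%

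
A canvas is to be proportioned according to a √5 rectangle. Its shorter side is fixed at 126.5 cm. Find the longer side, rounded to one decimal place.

root-5 ≈ 2.23607.
Longer side = 126.5 × 2.23607 ≈ 282.863 → 282.9 cm.

282.9 cm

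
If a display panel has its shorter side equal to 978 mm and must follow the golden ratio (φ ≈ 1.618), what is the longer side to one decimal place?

golden ratio ≈ 1.61803.
Longer side = 978 × 1.61803 ≈ 1582.433 → 1582.4 mm.

1582.4 mm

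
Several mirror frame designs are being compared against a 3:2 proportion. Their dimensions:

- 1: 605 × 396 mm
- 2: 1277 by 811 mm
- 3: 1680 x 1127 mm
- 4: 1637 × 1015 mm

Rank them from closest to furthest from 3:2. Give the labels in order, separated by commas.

Ratios: 1 = 605 / 396 ≈ 1.528; 2 = 1277 / 811 ≈ 1.575; 3 = 1680 / 1127 ≈ 1.491; 4 = 1637 / 1015 ≈ 1.613.
|Δ from 1.500|: 1 0.028; 2 0.075; 3 0.009; 4 0.113.

3, 1, 2, 4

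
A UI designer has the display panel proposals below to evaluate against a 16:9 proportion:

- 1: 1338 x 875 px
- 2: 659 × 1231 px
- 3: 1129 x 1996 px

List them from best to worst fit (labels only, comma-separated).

Ratios: 1 = 1338 / 875 ≈ 1.529; 2 = 1231 / 659 ≈ 1.868; 3 = 1996 / 1129 ≈ 1.768.
|Δ from 1.778|: 1 0.249; 2 0.090; 3 0.010.

3, 2, 1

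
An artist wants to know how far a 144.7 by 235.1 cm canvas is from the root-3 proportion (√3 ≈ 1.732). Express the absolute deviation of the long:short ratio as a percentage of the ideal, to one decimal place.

6.2%

Ratio = 235.1 / 144.7 ≈ 1.6247.
Ideal root-3 ≈ 1.7321. |1.6247 − 1.7321| / 1.7321 ≈ 6.20% → 6.2%.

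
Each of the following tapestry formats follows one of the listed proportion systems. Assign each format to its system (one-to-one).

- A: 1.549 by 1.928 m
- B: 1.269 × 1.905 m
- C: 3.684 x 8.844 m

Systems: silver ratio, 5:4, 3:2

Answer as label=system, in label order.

A = 1.928/1.549 ≈ 1.245 → 5:4 (1.250)
B = 1.905/1.269 ≈ 1.501 → 3:2 (1.500)
C = 8.844/3.684 ≈ 2.401 → silver ratio (2.414)

A=5:4, B=3:2, C=silver ratio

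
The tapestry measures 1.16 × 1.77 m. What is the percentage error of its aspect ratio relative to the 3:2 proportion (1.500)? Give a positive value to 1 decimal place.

1.7%

Ratio = 1.77 / 1.16 ≈ 1.5259.
Ideal 3:2 = 1.5000. |1.5259 − 1.5000| / 1.5000 ≈ 1.73% → 1.7%.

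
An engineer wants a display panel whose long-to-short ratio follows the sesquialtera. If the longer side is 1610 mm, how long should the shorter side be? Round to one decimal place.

3:2 = 1.50000.
Shorter side = 1610 ÷ 1.50000 ≈ 1073.333 → 1073.3 mm.

1073.3 mm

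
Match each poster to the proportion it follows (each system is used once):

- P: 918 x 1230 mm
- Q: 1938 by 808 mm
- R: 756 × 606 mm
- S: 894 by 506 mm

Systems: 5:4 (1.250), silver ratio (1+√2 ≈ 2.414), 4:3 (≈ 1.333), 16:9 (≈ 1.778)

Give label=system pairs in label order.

P=4:3, Q=silver ratio, R=5:4, S=16:9

Ratios: P ≈ 1.340; Q ≈ 2.399; R ≈ 1.248; S ≈ 1.767.
Targets: 5:4 ≈ 1.250; silver ratio ≈ 2.414; 4:3 ≈ 1.333; 16:9 ≈ 1.778.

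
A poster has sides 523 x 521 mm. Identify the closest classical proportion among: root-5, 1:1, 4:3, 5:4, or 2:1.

1:1

Ratio = 523 / 521 ≈ 1.004.
Distances: root-5 2.236 (Δ 1.232); 1:1 1.000 (Δ 0.004); 4:3 1.333 (Δ 0.329); 5:4 1.250 (Δ 0.246); 2:1 2.000 (Δ 0.996).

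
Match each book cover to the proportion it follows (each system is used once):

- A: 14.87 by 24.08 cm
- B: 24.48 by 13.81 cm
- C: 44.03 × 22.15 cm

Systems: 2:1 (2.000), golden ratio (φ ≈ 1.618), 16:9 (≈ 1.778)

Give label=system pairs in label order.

A = 24.08/14.87 ≈ 1.619 → golden ratio (1.618)
B = 24.48/13.81 ≈ 1.773 → 16:9 (1.778)
C = 44.03/22.15 ≈ 1.988 → 2:1 (2.000)

A=golden ratio, B=16:9, C=2:1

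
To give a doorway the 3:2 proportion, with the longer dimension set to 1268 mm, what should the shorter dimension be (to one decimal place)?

3:2 = 1.50000.
Shorter side = 1268 ÷ 1.50000 ≈ 845.333 → 845.3 mm.

845.3 mm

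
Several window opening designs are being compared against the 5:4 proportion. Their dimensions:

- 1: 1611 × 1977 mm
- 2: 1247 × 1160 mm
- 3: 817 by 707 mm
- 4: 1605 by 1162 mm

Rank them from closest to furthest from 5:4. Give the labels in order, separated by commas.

Ratios: 1 = 1977 / 1611 ≈ 1.227; 2 = 1247 / 1160 ≈ 1.075; 3 = 817 / 707 ≈ 1.156; 4 = 1605 / 1162 ≈ 1.381.
|Δ from 1.250|: 1 0.023; 2 0.175; 3 0.094; 4 0.131.

1, 3, 4, 2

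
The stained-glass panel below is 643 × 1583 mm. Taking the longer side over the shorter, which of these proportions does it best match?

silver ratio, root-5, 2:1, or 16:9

silver ratio

Ratio = 1583 / 643 ≈ 2.462.
Distances: silver ratio 2.414 (Δ 0.048); root-5 2.236 (Δ 0.226); 2:1 2.000 (Δ 0.462); 16:9 1.778 (Δ 0.684).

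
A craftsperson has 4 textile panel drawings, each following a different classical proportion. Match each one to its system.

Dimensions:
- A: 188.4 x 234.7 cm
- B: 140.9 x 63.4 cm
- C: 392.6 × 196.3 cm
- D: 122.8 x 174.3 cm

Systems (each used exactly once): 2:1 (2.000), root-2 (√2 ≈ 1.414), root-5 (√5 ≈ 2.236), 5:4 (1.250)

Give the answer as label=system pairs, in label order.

A=5:4, B=root-5, C=2:1, D=root-2

A = 234.7/188.4 ≈ 1.246 → 5:4 (1.250)
B = 140.9/63.4 ≈ 2.222 → root-5 (2.236)
C = 392.6/196.3 ≈ 2.000 → 2:1 (2.000)
D = 174.3/122.8 ≈ 1.419 → root-2 (1.414)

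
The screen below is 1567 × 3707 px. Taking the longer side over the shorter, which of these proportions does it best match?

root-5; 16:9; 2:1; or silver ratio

Ratio = 3707 / 1567 ≈ 2.366.
Distances: root-5 2.236 (Δ 0.130); 16:9 1.778 (Δ 0.588); 2:1 2.000 (Δ 0.366); silver ratio 2.414 (Δ 0.048).

silver ratio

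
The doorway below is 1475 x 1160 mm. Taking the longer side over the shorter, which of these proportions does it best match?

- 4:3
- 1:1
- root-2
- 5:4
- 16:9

5:4

Ratio = 1475 / 1160 ≈ 1.272.
Distances: 4:3 1.333 (Δ 0.061); 1:1 1.000 (Δ 0.272); root-2 1.414 (Δ 0.142); 5:4 1.250 (Δ 0.022); 16:9 1.778 (Δ 0.506).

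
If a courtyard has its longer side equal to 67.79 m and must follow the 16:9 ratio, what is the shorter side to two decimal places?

38.13 m

16:9 ≈ 1.77778.
Shorter side = 67.79 ÷ 1.77778 ≈ 38.1318 → 38.13 m.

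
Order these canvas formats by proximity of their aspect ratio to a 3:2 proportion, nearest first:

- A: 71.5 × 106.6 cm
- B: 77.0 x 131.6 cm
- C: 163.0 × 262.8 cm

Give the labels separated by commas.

A, C, B

Ratios: A = 106.6 / 71.5 ≈ 1.491; B = 131.6 / 77.0 ≈ 1.709; C = 262.8 / 163.0 ≈ 1.612.
|Δ from 1.500|: A 0.009; B 0.209; C 0.112.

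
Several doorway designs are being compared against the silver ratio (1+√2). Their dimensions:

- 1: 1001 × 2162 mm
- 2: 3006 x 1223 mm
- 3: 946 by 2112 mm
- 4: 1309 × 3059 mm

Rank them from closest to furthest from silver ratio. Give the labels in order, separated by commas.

2, 4, 3, 1

Ratios: 1 = 2162 / 1001 ≈ 2.160; 2 = 3006 / 1223 ≈ 2.458; 3 = 2112 / 946 ≈ 2.233; 4 = 3059 / 1309 ≈ 2.337.
|Δ from 2.414|: 1 0.254; 2 0.044; 3 0.181; 4 0.077.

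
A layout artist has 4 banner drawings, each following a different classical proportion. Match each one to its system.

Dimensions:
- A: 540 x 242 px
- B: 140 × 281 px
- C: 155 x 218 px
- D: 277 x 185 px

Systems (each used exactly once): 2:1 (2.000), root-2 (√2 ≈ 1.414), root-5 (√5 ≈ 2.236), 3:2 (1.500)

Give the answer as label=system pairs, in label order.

A=root-5, B=2:1, C=root-2, D=3:2

A = 540/242 ≈ 2.231 → root-5 (2.236)
B = 281/140 ≈ 2.007 → 2:1 (2.000)
C = 218/155 ≈ 1.406 → root-2 (1.414)
D = 277/185 ≈ 1.497 → 3:2 (1.500)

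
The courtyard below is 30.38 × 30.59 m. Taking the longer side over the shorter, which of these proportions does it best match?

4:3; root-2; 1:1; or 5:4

1:1

Ratio = 30.59 / 30.38 ≈ 1.007.
Distances: 4:3 1.333 (Δ 0.326); root-2 1.414 (Δ 0.407); 1:1 1.000 (Δ 0.007); 5:4 1.250 (Δ 0.243).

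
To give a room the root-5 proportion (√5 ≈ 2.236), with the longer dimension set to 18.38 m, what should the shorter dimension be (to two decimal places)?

root-5 ≈ 2.23607.
Shorter side = 18.38 ÷ 2.23607 ≈ 8.2198 → 8.22 m.

8.22 m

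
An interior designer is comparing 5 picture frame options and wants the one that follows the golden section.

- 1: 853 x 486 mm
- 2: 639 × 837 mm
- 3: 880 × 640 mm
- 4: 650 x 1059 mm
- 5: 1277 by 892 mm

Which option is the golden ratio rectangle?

4

Ratios (long/short): 1 ≈ 1.755; 2 ≈ 1.310; 3 ≈ 1.375; 4 ≈ 1.629; 5 ≈ 1.432.
golden ratio ≈ 1.618; option 4 is nearest (Δ 0.011).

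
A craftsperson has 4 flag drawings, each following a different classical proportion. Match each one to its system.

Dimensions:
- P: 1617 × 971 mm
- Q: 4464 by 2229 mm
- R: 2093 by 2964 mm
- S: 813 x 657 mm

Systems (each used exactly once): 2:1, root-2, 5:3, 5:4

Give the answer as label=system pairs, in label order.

Ratios: P ≈ 1.665; Q ≈ 2.003; R ≈ 1.416; S ≈ 1.237.
Targets: 2:1 ≈ 2.000; root-2 ≈ 1.414; 5:3 ≈ 1.667; 5:4 ≈ 1.250.

P=5:3, Q=2:1, R=root-2, S=5:4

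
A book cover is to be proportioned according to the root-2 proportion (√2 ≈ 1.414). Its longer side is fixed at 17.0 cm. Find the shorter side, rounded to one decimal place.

root-2 ≈ 1.41421.
Shorter side = 17.0 ÷ 1.41421 ≈ 12.021 → 12.0 cm.

12.0 cm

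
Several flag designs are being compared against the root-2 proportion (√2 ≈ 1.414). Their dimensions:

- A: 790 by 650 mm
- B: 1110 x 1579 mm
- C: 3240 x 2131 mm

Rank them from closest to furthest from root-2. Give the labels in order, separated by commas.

Ratios: A = 790 / 650 ≈ 1.215; B = 1579 / 1110 ≈ 1.423; C = 3240 / 2131 ≈ 1.520.
|Δ from 1.414|: A 0.199; B 0.009; C 0.106.

B, C, A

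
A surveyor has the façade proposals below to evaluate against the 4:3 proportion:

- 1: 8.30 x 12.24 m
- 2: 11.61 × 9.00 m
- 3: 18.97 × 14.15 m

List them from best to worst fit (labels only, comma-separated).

Ratios: 1 = 12.24 / 8.30 ≈ 1.475; 2 = 11.61 / 9.00 ≈ 1.290; 3 = 18.97 / 14.15 ≈ 1.341.
|Δ from 1.333|: 1 0.142; 2 0.043; 3 0.008.

3, 2, 1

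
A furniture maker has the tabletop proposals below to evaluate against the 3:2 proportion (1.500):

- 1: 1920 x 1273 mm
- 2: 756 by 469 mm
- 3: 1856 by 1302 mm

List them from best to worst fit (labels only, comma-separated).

1, 3, 2

1: 1920/1273 ≈ 1.508 → |1.508 − 1.500| = 0.008
2: 756/469 ≈ 1.612 → |1.612 − 1.500| = 0.112
3: 1856/1302 ≈ 1.425 → |1.425 − 1.500| = 0.075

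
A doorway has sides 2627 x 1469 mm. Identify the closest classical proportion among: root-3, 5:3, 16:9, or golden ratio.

16:9

Ratio = 2627 / 1469 ≈ 1.788.
Distances: root-3 1.732 (Δ 0.056); 5:3 1.667 (Δ 0.121); 16:9 1.778 (Δ 0.010); golden ratio 1.618 (Δ 0.170).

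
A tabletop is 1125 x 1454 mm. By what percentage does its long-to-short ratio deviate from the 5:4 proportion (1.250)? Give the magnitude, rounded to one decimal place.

3.4%

Ratio = 1454 / 1125 ≈ 1.2924.
Ideal 5:4 = 1.2500. |1.2924 − 1.2500| / 1.2500 ≈ 3.39% → 3.4%.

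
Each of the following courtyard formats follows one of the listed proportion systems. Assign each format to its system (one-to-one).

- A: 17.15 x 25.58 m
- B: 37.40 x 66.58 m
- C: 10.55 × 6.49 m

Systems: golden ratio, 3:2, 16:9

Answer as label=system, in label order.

A=3:2, B=16:9, C=golden ratio

Ratios: A ≈ 1.492; B ≈ 1.780; C ≈ 1.626.
Targets: golden ratio ≈ 1.618; 3:2 ≈ 1.500; 16:9 ≈ 1.778.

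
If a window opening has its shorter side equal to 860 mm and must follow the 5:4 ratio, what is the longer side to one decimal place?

5:4 = 1.25000.
Longer side = 860 × 1.25000 ≈ 1075.000 → 1075.0 mm.

1075.0 mm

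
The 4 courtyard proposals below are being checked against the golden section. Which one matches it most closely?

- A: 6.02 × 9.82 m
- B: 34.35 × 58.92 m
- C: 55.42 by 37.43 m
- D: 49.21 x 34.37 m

Ratios (long/short): A ≈ 1.631; B ≈ 1.715; C ≈ 1.481; D ≈ 1.432.
golden ratio ≈ 1.618; option A is nearest (Δ 0.013).

A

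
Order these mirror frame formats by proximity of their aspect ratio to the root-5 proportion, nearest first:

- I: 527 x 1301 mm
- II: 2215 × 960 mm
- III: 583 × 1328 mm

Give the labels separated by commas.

I: 1301/527 ≈ 2.469 → |2.469 − 2.236| = 0.233
II: 2215/960 ≈ 2.307 → |2.307 − 2.236| = 0.071
III: 1328/583 ≈ 2.278 → |2.278 − 2.236| = 0.042

III, II, I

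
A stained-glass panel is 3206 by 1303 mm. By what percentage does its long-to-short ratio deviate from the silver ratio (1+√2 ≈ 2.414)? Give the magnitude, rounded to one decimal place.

1.9%

Ratio = 3206 / 1303 ≈ 2.4605.
Ideal silver ratio ≈ 2.4142. |2.4605 − 2.4142| / 2.4142 ≈ 1.92% → 1.9%.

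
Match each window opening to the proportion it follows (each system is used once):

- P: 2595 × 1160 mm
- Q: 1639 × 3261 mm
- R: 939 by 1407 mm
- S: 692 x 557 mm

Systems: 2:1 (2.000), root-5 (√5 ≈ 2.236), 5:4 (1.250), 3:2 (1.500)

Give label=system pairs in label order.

P=root-5, Q=2:1, R=3:2, S=5:4

P = 2595/1160 ≈ 2.237 → root-5 (2.236)
Q = 3261/1639 ≈ 1.990 → 2:1 (2.000)
R = 1407/939 ≈ 1.498 → 3:2 (1.500)
S = 692/557 ≈ 1.242 → 5:4 (1.250)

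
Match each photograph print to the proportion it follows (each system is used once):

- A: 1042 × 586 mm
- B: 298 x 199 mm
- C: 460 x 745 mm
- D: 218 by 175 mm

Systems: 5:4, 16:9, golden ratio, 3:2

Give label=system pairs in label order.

A=16:9, B=3:2, C=golden ratio, D=5:4

A = 1042/586 ≈ 1.778 → 16:9 (1.778)
B = 298/199 ≈ 1.497 → 3:2 (1.500)
C = 745/460 ≈ 1.620 → golden ratio (1.618)
D = 218/175 ≈ 1.246 → 5:4 (1.250)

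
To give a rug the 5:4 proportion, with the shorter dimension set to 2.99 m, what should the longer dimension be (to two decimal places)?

3.74 m

5:4 = 1.25000.
Longer side = 2.99 × 1.25000 ≈ 3.7375 → 3.74 m.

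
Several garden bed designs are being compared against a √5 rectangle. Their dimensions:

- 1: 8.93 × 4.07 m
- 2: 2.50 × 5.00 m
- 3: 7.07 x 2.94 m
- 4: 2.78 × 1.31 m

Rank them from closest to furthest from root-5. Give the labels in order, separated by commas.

1, 4, 3, 2

1: 8.93/4.07 ≈ 2.194 → |2.194 − 2.236| = 0.042
2: 5.00/2.50 ≈ 2.000 → |2.000 − 2.236| = 0.236
3: 7.07/2.94 ≈ 2.405 → |2.405 − 2.236| = 0.169
4: 2.78/1.31 ≈ 2.122 → |2.122 − 2.236| = 0.114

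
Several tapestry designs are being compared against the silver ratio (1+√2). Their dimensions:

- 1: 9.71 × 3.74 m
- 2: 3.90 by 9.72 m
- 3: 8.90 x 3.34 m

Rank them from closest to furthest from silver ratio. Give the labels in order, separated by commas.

2, 1, 3

Ratios: 1 = 9.71 / 3.74 ≈ 2.596; 2 = 9.72 / 3.90 ≈ 2.492; 3 = 8.90 / 3.34 ≈ 2.665.
|Δ from 2.414|: 1 0.182; 2 0.078; 3 0.251.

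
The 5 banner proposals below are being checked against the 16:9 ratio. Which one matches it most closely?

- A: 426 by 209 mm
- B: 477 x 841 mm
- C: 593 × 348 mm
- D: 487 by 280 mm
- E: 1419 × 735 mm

Ratios (long/short): A ≈ 2.038; B ≈ 1.763; C ≈ 1.704; D ≈ 1.739; E ≈ 1.931.
16:9 ≈ 1.778; option B is nearest (Δ 0.015).

B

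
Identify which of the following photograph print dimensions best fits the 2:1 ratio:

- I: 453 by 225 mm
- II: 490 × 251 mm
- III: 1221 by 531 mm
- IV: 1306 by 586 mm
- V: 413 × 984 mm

I

Target 2:1 ≈ 2.000.
I: 2.013 (Δ0.013)  II: 1.952 (Δ0.048)  III: 2.299 (Δ0.299)  IV: 2.229 (Δ0.229)  V: 2.383 (Δ0.383)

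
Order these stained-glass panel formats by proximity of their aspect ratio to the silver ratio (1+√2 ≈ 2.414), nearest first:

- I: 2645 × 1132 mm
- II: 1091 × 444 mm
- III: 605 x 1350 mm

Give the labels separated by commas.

II, I, III

I: 2645/1132 ≈ 2.337 → |2.337 − 2.414| = 0.077
II: 1091/444 ≈ 2.457 → |2.457 − 2.414| = 0.043
III: 1350/605 ≈ 2.231 → |2.231 − 2.414| = 0.183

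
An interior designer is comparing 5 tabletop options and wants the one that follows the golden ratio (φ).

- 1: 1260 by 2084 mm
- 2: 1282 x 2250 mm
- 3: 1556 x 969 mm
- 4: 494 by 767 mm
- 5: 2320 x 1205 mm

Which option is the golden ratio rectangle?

3

Ratios (long/short): 1 ≈ 1.654; 2 ≈ 1.755; 3 ≈ 1.606; 4 ≈ 1.553; 5 ≈ 1.925.
golden ratio ≈ 1.618; option 3 is nearest (Δ 0.012).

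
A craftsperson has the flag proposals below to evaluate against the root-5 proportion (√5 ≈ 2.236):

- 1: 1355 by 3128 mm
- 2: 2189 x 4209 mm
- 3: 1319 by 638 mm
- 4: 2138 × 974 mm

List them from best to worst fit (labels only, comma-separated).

1: 3128/1355 ≈ 2.308 → |2.308 − 2.236| = 0.072
2: 4209/2189 ≈ 1.923 → |1.923 − 2.236| = 0.313
3: 1319/638 ≈ 2.067 → |2.067 − 2.236| = 0.169
4: 2138/974 ≈ 2.195 → |2.195 − 2.236| = 0.041

4, 1, 3, 2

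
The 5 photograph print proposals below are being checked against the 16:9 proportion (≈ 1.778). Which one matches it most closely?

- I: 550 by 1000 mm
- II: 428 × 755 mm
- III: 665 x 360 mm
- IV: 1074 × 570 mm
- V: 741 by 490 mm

Target 16:9 ≈ 1.778.
I: 1.818 (Δ0.040)  II: 1.764 (Δ0.014)  III: 1.847 (Δ0.069)  IV: 1.884 (Δ0.106)  V: 1.512 (Δ0.266)

II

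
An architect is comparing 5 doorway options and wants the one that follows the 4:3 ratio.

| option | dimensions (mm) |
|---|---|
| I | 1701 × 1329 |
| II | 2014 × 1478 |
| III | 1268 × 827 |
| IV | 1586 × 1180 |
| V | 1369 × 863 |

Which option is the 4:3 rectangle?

Target 4:3 ≈ 1.333.
I: 1.280 (Δ0.053)  II: 1.363 (Δ0.030)  III: 1.533 (Δ0.200)  IV: 1.344 (Δ0.011)  V: 1.586 (Δ0.253)

IV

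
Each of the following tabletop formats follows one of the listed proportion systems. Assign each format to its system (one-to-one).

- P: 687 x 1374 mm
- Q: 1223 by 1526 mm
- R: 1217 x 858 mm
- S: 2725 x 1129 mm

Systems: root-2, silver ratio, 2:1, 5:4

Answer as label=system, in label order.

P=2:1, Q=5:4, R=root-2, S=silver ratio

P = 1374/687 ≈ 2.000 → 2:1 (2.000)
Q = 1526/1223 ≈ 1.248 → 5:4 (1.250)
R = 1217/858 ≈ 1.418 → root-2 (1.414)
S = 2725/1129 ≈ 2.414 → silver ratio (2.414)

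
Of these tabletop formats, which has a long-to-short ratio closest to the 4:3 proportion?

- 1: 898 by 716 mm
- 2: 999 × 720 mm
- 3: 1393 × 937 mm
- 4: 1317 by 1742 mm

4

Ratios (long/short): 1 ≈ 1.254; 2 ≈ 1.387; 3 ≈ 1.487; 4 ≈ 1.323.
4:3 ≈ 1.333; option 4 is nearest (Δ 0.010).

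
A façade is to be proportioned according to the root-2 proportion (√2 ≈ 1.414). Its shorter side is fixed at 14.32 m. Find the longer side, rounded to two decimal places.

20.25 m

root-2 ≈ 1.41421.
Longer side = 14.32 × 1.41421 ≈ 20.2515 → 20.25 m.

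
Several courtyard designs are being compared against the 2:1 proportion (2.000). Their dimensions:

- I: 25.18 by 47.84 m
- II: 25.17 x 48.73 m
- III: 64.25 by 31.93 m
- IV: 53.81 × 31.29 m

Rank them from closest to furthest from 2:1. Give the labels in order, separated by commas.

I: 47.84/25.18 ≈ 1.900 → |1.900 − 2.000| = 0.100
II: 48.73/25.17 ≈ 1.936 → |1.936 − 2.000| = 0.064
III: 64.25/31.93 ≈ 2.012 → |2.012 − 2.000| = 0.012
IV: 53.81/31.29 ≈ 1.720 → |1.720 − 2.000| = 0.280

III, II, I, IV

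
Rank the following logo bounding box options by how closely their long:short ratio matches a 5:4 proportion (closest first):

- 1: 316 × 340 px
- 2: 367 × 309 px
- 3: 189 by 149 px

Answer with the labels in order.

3, 2, 1

1: 340/316 ≈ 1.076 → |1.076 − 1.250| = 0.174
2: 367/309 ≈ 1.188 → |1.188 − 1.250| = 0.062
3: 189/149 ≈ 1.268 → |1.268 − 1.250| = 0.018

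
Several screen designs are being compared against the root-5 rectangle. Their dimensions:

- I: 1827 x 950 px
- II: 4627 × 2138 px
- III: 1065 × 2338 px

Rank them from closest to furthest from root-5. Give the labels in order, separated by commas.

I: 1827/950 ≈ 1.923 → |1.923 − 2.236| = 0.313
II: 4627/2138 ≈ 2.164 → |2.164 − 2.236| = 0.072
III: 2338/1065 ≈ 2.195 → |2.195 − 2.236| = 0.041

III, II, I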